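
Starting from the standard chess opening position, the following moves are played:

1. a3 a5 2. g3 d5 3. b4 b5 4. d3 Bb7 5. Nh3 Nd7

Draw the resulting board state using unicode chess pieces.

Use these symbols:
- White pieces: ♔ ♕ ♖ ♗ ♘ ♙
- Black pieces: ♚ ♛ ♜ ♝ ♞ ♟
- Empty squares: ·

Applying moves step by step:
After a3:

♜ ♞ ♝ ♛ ♚ ♝ ♞ ♜
♟ ♟ ♟ ♟ ♟ ♟ ♟ ♟
· · · · · · · ·
· · · · · · · ·
· · · · · · · ·
♙ · · · · · · ·
· ♙ ♙ ♙ ♙ ♙ ♙ ♙
♖ ♘ ♗ ♕ ♔ ♗ ♘ ♖


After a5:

♜ ♞ ♝ ♛ ♚ ♝ ♞ ♜
· ♟ ♟ ♟ ♟ ♟ ♟ ♟
· · · · · · · ·
♟ · · · · · · ·
· · · · · · · ·
♙ · · · · · · ·
· ♙ ♙ ♙ ♙ ♙ ♙ ♙
♖ ♘ ♗ ♕ ♔ ♗ ♘ ♖


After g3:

♜ ♞ ♝ ♛ ♚ ♝ ♞ ♜
· ♟ ♟ ♟ ♟ ♟ ♟ ♟
· · · · · · · ·
♟ · · · · · · ·
· · · · · · · ·
♙ · · · · · ♙ ·
· ♙ ♙ ♙ ♙ ♙ · ♙
♖ ♘ ♗ ♕ ♔ ♗ ♘ ♖


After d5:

♜ ♞ ♝ ♛ ♚ ♝ ♞ ♜
· ♟ ♟ · ♟ ♟ ♟ ♟
· · · · · · · ·
♟ · · ♟ · · · ·
· · · · · · · ·
♙ · · · · · ♙ ·
· ♙ ♙ ♙ ♙ ♙ · ♙
♖ ♘ ♗ ♕ ♔ ♗ ♘ ♖


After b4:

♜ ♞ ♝ ♛ ♚ ♝ ♞ ♜
· ♟ ♟ · ♟ ♟ ♟ ♟
· · · · · · · ·
♟ · · ♟ · · · ·
· ♙ · · · · · ·
♙ · · · · · ♙ ·
· · ♙ ♙ ♙ ♙ · ♙
♖ ♘ ♗ ♕ ♔ ♗ ♘ ♖


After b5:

♜ ♞ ♝ ♛ ♚ ♝ ♞ ♜
· · ♟ · ♟ ♟ ♟ ♟
· · · · · · · ·
♟ ♟ · ♟ · · · ·
· ♙ · · · · · ·
♙ · · · · · ♙ ·
· · ♙ ♙ ♙ ♙ · ♙
♖ ♘ ♗ ♕ ♔ ♗ ♘ ♖


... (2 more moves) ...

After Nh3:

♜ ♞ · ♛ ♚ ♝ ♞ ♜
· ♝ ♟ · ♟ ♟ ♟ ♟
· · · · · · · ·
♟ ♟ · ♟ · · · ·
· ♙ · · · · · ·
♙ · · ♙ · · ♙ ♘
· · ♙ · ♙ ♙ · ♙
♖ ♘ ♗ ♕ ♔ ♗ · ♖


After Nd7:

♜ · · ♛ ♚ ♝ ♞ ♜
· ♝ ♟ ♞ ♟ ♟ ♟ ♟
· · · · · · · ·
♟ ♟ · ♟ · · · ·
· ♙ · · · · · ·
♙ · · ♙ · · ♙ ♘
· · ♙ · ♙ ♙ · ♙
♖ ♘ ♗ ♕ ♔ ♗ · ♖



  a b c d e f g h
  ─────────────────
8│♜ · · ♛ ♚ ♝ ♞ ♜│8
7│· ♝ ♟ ♞ ♟ ♟ ♟ ♟│7
6│· · · · · · · ·│6
5│♟ ♟ · ♟ · · · ·│5
4│· ♙ · · · · · ·│4
3│♙ · · ♙ · · ♙ ♘│3
2│· · ♙ · ♙ ♙ · ♙│2
1│♖ ♘ ♗ ♕ ♔ ♗ · ♖│1
  ─────────────────
  a b c d e f g h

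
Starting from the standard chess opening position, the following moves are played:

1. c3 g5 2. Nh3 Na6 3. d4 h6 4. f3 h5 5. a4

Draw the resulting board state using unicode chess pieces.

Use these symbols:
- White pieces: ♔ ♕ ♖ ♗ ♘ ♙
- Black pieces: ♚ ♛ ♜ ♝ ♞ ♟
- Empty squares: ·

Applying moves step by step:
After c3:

♜ ♞ ♝ ♛ ♚ ♝ ♞ ♜
♟ ♟ ♟ ♟ ♟ ♟ ♟ ♟
· · · · · · · ·
· · · · · · · ·
· · · · · · · ·
· · ♙ · · · · ·
♙ ♙ · ♙ ♙ ♙ ♙ ♙
♖ ♘ ♗ ♕ ♔ ♗ ♘ ♖


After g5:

♜ ♞ ♝ ♛ ♚ ♝ ♞ ♜
♟ ♟ ♟ ♟ ♟ ♟ · ♟
· · · · · · · ·
· · · · · · ♟ ·
· · · · · · · ·
· · ♙ · · · · ·
♙ ♙ · ♙ ♙ ♙ ♙ ♙
♖ ♘ ♗ ♕ ♔ ♗ ♘ ♖


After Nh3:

♜ ♞ ♝ ♛ ♚ ♝ ♞ ♜
♟ ♟ ♟ ♟ ♟ ♟ · ♟
· · · · · · · ·
· · · · · · ♟ ·
· · · · · · · ·
· · ♙ · · · · ♘
♙ ♙ · ♙ ♙ ♙ ♙ ♙
♖ ♘ ♗ ♕ ♔ ♗ · ♖


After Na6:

♜ · ♝ ♛ ♚ ♝ ♞ ♜
♟ ♟ ♟ ♟ ♟ ♟ · ♟
♞ · · · · · · ·
· · · · · · ♟ ·
· · · · · · · ·
· · ♙ · · · · ♘
♙ ♙ · ♙ ♙ ♙ ♙ ♙
♖ ♘ ♗ ♕ ♔ ♗ · ♖


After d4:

♜ · ♝ ♛ ♚ ♝ ♞ ♜
♟ ♟ ♟ ♟ ♟ ♟ · ♟
♞ · · · · · · ·
· · · · · · ♟ ·
· · · ♙ · · · ·
· · ♙ · · · · ♘
♙ ♙ · · ♙ ♙ ♙ ♙
♖ ♘ ♗ ♕ ♔ ♗ · ♖


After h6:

♜ · ♝ ♛ ♚ ♝ ♞ ♜
♟ ♟ ♟ ♟ ♟ ♟ · ·
♞ · · · · · · ♟
· · · · · · ♟ ·
· · · ♙ · · · ·
· · ♙ · · · · ♘
♙ ♙ · · ♙ ♙ ♙ ♙
♖ ♘ ♗ ♕ ♔ ♗ · ♖


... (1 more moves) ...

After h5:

♜ · ♝ ♛ ♚ ♝ ♞ ♜
♟ ♟ ♟ ♟ ♟ ♟ · ·
♞ · · · · · · ·
· · · · · · ♟ ♟
· · · ♙ · · · ·
· · ♙ · · ♙ · ♘
♙ ♙ · · ♙ · ♙ ♙
♖ ♘ ♗ ♕ ♔ ♗ · ♖


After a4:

♜ · ♝ ♛ ♚ ♝ ♞ ♜
♟ ♟ ♟ ♟ ♟ ♟ · ·
♞ · · · · · · ·
· · · · · · ♟ ♟
♙ · · ♙ · · · ·
· · ♙ · · ♙ · ♘
· ♙ · · ♙ · ♙ ♙
♖ ♘ ♗ ♕ ♔ ♗ · ♖



  a b c d e f g h
  ─────────────────
8│♜ · ♝ ♛ ♚ ♝ ♞ ♜│8
7│♟ ♟ ♟ ♟ ♟ ♟ · ·│7
6│♞ · · · · · · ·│6
5│· · · · · · ♟ ♟│5
4│♙ · · ♙ · · · ·│4
3│· · ♙ · · ♙ · ♘│3
2│· ♙ · · ♙ · ♙ ♙│2
1│♖ ♘ ♗ ♕ ♔ ♗ · ♖│1
  ─────────────────
  a b c d e f g h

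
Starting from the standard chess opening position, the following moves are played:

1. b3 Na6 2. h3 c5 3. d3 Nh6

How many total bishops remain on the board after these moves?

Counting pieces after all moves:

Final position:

  a b c d e f g h
  ─────────────────
8│♜ · ♝ ♛ ♚ ♝ · ♜│8
7│♟ ♟ · ♟ ♟ ♟ ♟ ♟│7
6│♞ · · · · · · ♞│6
5│· · ♟ · · · · ·│5
4│· · · · · · · ·│4
3│· ♙ · ♙ · · · ♙│3
2│♙ · ♙ · ♙ ♙ ♙ ·│2
1│♖ ♘ ♗ ♕ ♔ ♗ ♘ ♖│1
  ─────────────────
  a b c d e f g h


4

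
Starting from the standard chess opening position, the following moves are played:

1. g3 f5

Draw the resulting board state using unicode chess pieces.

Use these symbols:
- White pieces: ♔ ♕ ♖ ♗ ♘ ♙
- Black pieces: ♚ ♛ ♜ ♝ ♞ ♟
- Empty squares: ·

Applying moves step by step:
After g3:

♜ ♞ ♝ ♛ ♚ ♝ ♞ ♜
♟ ♟ ♟ ♟ ♟ ♟ ♟ ♟
· · · · · · · ·
· · · · · · · ·
· · · · · · · ·
· · · · · · ♙ ·
♙ ♙ ♙ ♙ ♙ ♙ · ♙
♖ ♘ ♗ ♕ ♔ ♗ ♘ ♖


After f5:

♜ ♞ ♝ ♛ ♚ ♝ ♞ ♜
♟ ♟ ♟ ♟ ♟ · ♟ ♟
· · · · · · · ·
· · · · · ♟ · ·
· · · · · · · ·
· · · · · · ♙ ·
♙ ♙ ♙ ♙ ♙ ♙ · ♙
♖ ♘ ♗ ♕ ♔ ♗ ♘ ♖



  a b c d e f g h
  ─────────────────
8│♜ ♞ ♝ ♛ ♚ ♝ ♞ ♜│8
7│♟ ♟ ♟ ♟ ♟ · ♟ ♟│7
6│· · · · · · · ·│6
5│· · · · · ♟ · ·│5
4│· · · · · · · ·│4
3│· · · · · · ♙ ·│3
2│♙ ♙ ♙ ♙ ♙ ♙ · ♙│2
1│♖ ♘ ♗ ♕ ♔ ♗ ♘ ♖│1
  ─────────────────
  a b c d e f g h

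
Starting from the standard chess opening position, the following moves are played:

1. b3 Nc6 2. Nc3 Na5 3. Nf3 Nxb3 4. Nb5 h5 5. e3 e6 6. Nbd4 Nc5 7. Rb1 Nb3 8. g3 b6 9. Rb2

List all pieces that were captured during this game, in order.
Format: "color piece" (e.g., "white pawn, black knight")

Tracking captures:
  Nxb3: captured white pawn

white pawn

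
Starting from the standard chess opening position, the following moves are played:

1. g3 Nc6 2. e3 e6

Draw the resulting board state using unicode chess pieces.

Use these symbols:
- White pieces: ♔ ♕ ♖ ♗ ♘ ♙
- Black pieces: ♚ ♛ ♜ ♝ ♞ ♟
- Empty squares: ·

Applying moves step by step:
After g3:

♜ ♞ ♝ ♛ ♚ ♝ ♞ ♜
♟ ♟ ♟ ♟ ♟ ♟ ♟ ♟
· · · · · · · ·
· · · · · · · ·
· · · · · · · ·
· · · · · · ♙ ·
♙ ♙ ♙ ♙ ♙ ♙ · ♙
♖ ♘ ♗ ♕ ♔ ♗ ♘ ♖


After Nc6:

♜ · ♝ ♛ ♚ ♝ ♞ ♜
♟ ♟ ♟ ♟ ♟ ♟ ♟ ♟
· · ♞ · · · · ·
· · · · · · · ·
· · · · · · · ·
· · · · · · ♙ ·
♙ ♙ ♙ ♙ ♙ ♙ · ♙
♖ ♘ ♗ ♕ ♔ ♗ ♘ ♖


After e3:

♜ · ♝ ♛ ♚ ♝ ♞ ♜
♟ ♟ ♟ ♟ ♟ ♟ ♟ ♟
· · ♞ · · · · ·
· · · · · · · ·
· · · · · · · ·
· · · · ♙ · ♙ ·
♙ ♙ ♙ ♙ · ♙ · ♙
♖ ♘ ♗ ♕ ♔ ♗ ♘ ♖


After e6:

♜ · ♝ ♛ ♚ ♝ ♞ ♜
♟ ♟ ♟ ♟ · ♟ ♟ ♟
· · ♞ · ♟ · · ·
· · · · · · · ·
· · · · · · · ·
· · · · ♙ · ♙ ·
♙ ♙ ♙ ♙ · ♙ · ♙
♖ ♘ ♗ ♕ ♔ ♗ ♘ ♖



  a b c d e f g h
  ─────────────────
8│♜ · ♝ ♛ ♚ ♝ ♞ ♜│8
7│♟ ♟ ♟ ♟ · ♟ ♟ ♟│7
6│· · ♞ · ♟ · · ·│6
5│· · · · · · · ·│5
4│· · · · · · · ·│4
3│· · · · ♙ · ♙ ·│3
2│♙ ♙ ♙ ♙ · ♙ · ♙│2
1│♖ ♘ ♗ ♕ ♔ ♗ ♘ ♖│1
  ─────────────────
  a b c d e f g h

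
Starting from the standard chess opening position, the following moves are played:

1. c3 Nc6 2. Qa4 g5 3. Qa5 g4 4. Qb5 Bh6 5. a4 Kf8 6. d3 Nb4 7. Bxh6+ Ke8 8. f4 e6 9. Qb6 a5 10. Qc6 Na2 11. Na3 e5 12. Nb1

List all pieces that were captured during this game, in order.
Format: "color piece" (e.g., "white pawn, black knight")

Tracking captures:
  Bxh6+: captured black bishop

black bishop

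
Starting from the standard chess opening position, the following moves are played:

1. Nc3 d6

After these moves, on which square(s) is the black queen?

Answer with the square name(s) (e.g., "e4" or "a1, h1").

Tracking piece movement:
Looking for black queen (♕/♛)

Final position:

  a b c d e f g h
  ─────────────────
8│♜ ♞ ♝ ♛ ♚ ♝ ♞ ♜│8
7│♟ ♟ ♟ · ♟ ♟ ♟ ♟│7
6│· · · ♟ · · · ·│6
5│· · · · · · · ·│5
4│· · · · · · · ·│4
3│· · ♘ · · · · ·│3
2│♙ ♙ ♙ ♙ ♙ ♙ ♙ ♙│2
1│♖ · ♗ ♕ ♔ ♗ ♘ ♖│1
  ─────────────────
  a b c d e f g h


d8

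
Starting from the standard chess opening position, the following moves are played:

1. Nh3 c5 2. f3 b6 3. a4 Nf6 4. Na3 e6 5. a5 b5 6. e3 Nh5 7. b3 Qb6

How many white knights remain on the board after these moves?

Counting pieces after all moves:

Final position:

  a b c d e f g h
  ─────────────────
8│♜ ♞ ♝ · ♚ ♝ · ♜│8
7│♟ · · ♟ · ♟ ♟ ♟│7
6│· ♛ · · ♟ · · ·│6
5│♙ ♟ ♟ · · · · ♞│5
4│· · · · · · · ·│4
3│♘ ♙ · · ♙ ♙ · ♘│3
2│· · ♙ ♙ · · ♙ ♙│2
1│♖ · ♗ ♕ ♔ ♗ · ♖│1
  ─────────────────
  a b c d e f g h


2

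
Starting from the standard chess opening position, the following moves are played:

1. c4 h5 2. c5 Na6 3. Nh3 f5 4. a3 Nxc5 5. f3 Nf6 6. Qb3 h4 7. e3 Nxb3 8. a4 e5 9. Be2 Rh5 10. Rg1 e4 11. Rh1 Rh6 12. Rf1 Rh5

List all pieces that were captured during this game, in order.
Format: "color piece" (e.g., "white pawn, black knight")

Tracking captures:
  Nxc5: captured white pawn
  Nxb3: captured white queen

white pawn, white queen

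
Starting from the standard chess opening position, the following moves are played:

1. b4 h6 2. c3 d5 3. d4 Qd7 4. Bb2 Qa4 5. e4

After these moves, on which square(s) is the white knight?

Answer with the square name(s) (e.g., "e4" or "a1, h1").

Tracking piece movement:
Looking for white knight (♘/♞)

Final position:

  a b c d e f g h
  ─────────────────
8│♜ ♞ ♝ · ♚ ♝ ♞ ♜│8
7│♟ ♟ ♟ · ♟ ♟ ♟ ·│7
6│· · · · · · · ♟│6
5│· · · ♟ · · · ·│5
4│♛ ♙ · ♙ ♙ · · ·│4
3│· · ♙ · · · · ·│3
2│♙ ♗ · · · ♙ ♙ ♙│2
1│♖ ♘ · ♕ ♔ ♗ ♘ ♖│1
  ─────────────────
  a b c d e f g h


b1, g1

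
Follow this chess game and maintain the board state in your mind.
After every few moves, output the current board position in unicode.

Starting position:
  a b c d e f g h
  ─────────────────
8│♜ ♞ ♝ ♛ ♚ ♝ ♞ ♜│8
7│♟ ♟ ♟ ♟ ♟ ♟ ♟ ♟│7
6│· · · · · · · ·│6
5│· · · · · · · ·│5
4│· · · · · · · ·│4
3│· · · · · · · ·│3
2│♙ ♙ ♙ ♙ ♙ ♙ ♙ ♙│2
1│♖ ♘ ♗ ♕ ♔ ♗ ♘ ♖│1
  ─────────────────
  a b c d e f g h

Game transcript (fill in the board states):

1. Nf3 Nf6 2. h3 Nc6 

  a b c d e f g h
  ─────────────────
8│♜ · ♝ ♛ ♚ ♝ · ♜│8
7│♟ ♟ ♟ ♟ ♟ ♟ ♟ ♟│7
6│· · ♞ · · ♞ · ·│6
5│· · · · · · · ·│5
4│· · · · · · · ·│4
3│· · · · · ♘ · ♙│3
2│♙ ♙ ♙ ♙ ♙ ♙ ♙ ·│2
1│♖ ♘ ♗ ♕ ♔ ♗ · ♖│1
  ─────────────────
  a b c d e f g h

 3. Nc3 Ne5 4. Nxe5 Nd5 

  a b c d e f g h
  ─────────────────
8│♜ · ♝ ♛ ♚ ♝ · ♜│8
7│♟ ♟ ♟ ♟ ♟ ♟ ♟ ♟│7
6│· · · · · · · ·│6
5│· · · ♞ ♘ · · ·│5
4│· · · · · · · ·│4
3│· · ♘ · · · · ♙│3
2│♙ ♙ ♙ ♙ ♙ ♙ ♙ ·│2
1│♖ · ♗ ♕ ♔ ♗ · ♖│1
  ─────────────────
  a b c d e f g h

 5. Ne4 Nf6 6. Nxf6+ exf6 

  a b c d e f g h
  ─────────────────
8│♜ · ♝ ♛ ♚ ♝ · ♜│8
7│♟ ♟ ♟ ♟ · ♟ ♟ ♟│7
6│· · · · · ♟ · ·│6
5│· · · · ♘ · · ·│5
4│· · · · · · · ·│4
3│· · · · · · · ♙│3
2│♙ ♙ ♙ ♙ ♙ ♙ ♙ ·│2
1│♖ · ♗ ♕ ♔ ♗ · ♖│1
  ─────────────────
  a b c d e f g h

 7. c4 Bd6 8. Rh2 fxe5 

  a b c d e f g h
  ─────────────────
8│♜ · ♝ ♛ ♚ · · ♜│8
7│♟ ♟ ♟ ♟ · ♟ ♟ ♟│7
6│· · · ♝ · · · ·│6
5│· · · · ♟ · · ·│5
4│· · ♙ · · · · ·│4
3│· · · · · · · ♙│3
2│♙ ♙ · ♙ ♙ ♙ ♙ ♖│2
1│♖ · ♗ ♕ ♔ ♗ · ·│1
  ─────────────────
  a b c d e f g h

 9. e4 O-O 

  a b c d e f g h
  ─────────────────
8│♜ · ♝ ♛ · ♜ ♚ ·│8
7│♟ ♟ ♟ ♟ · ♟ ♟ ♟│7
6│· · · ♝ · · · ·│6
5│· · · · ♟ · · ·│5
4│· · ♙ · ♙ · · ·│4
3│· · · · · · · ♙│3
2│♙ ♙ · ♙ · ♙ ♙ ♖│2
1│♖ · ♗ ♕ ♔ ♗ · ·│1
  ─────────────────
  a b c d e f g h


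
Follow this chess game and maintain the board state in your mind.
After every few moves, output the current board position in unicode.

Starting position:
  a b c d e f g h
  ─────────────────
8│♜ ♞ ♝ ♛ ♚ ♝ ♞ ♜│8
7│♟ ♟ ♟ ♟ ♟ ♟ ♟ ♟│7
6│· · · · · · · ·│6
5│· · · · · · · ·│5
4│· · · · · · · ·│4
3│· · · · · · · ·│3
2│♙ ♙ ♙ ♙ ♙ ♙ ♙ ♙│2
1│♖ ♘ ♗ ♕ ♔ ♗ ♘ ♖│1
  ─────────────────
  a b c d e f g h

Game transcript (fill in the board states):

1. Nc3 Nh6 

  a b c d e f g h
  ─────────────────
8│♜ ♞ ♝ ♛ ♚ ♝ · ♜│8
7│♟ ♟ ♟ ♟ ♟ ♟ ♟ ♟│7
6│· · · · · · · ♞│6
5│· · · · · · · ·│5
4│· · · · · · · ·│4
3│· · ♘ · · · · ·│3
2│♙ ♙ ♙ ♙ ♙ ♙ ♙ ♙│2
1│♖ · ♗ ♕ ♔ ♗ ♘ ♖│1
  ─────────────────
  a b c d e f g h

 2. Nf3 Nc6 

  a b c d e f g h
  ─────────────────
8│♜ · ♝ ♛ ♚ ♝ · ♜│8
7│♟ ♟ ♟ ♟ ♟ ♟ ♟ ♟│7
6│· · ♞ · · · · ♞│6
5│· · · · · · · ·│5
4│· · · · · · · ·│4
3│· · ♘ · · ♘ · ·│3
2│♙ ♙ ♙ ♙ ♙ ♙ ♙ ♙│2
1│♖ · ♗ ♕ ♔ ♗ · ♖│1
  ─────────────────
  a b c d e f g h

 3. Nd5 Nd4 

  a b c d e f g h
  ─────────────────
8│♜ · ♝ ♛ ♚ ♝ · ♜│8
7│♟ ♟ ♟ ♟ ♟ ♟ ♟ ♟│7
6│· · · · · · · ♞│6
5│· · · ♘ · · · ·│5
4│· · · ♞ · · · ·│4
3│· · · · · ♘ · ·│3
2│♙ ♙ ♙ ♙ ♙ ♙ ♙ ♙│2
1│♖ · ♗ ♕ ♔ ♗ · ♖│1
  ─────────────────
  a b c d e f g h

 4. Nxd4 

  a b c d e f g h
  ─────────────────
8│♜ · ♝ ♛ ♚ ♝ · ♜│8
7│♟ ♟ ♟ ♟ ♟ ♟ ♟ ♟│7
6│· · · · · · · ♞│6
5│· · · ♘ · · · ·│5
4│· · · ♘ · · · ·│4
3│· · · · · · · ·│3
2│♙ ♙ ♙ ♙ ♙ ♙ ♙ ♙│2
1│♖ · ♗ ♕ ♔ ♗ · ♖│1
  ─────────────────
  a b c d e f g h


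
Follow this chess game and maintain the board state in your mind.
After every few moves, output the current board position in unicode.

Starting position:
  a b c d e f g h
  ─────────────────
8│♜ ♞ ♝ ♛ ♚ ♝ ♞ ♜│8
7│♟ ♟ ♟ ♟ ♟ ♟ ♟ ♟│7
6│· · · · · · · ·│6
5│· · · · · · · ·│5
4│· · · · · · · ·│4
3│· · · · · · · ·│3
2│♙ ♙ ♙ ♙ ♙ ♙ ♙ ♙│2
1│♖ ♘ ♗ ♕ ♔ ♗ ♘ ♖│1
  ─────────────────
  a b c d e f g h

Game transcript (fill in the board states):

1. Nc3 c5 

  a b c d e f g h
  ─────────────────
8│♜ ♞ ♝ ♛ ♚ ♝ ♞ ♜│8
7│♟ ♟ · ♟ ♟ ♟ ♟ ♟│7
6│· · · · · · · ·│6
5│· · ♟ · · · · ·│5
4│· · · · · · · ·│4
3│· · ♘ · · · · ·│3
2│♙ ♙ ♙ ♙ ♙ ♙ ♙ ♙│2
1│♖ · ♗ ♕ ♔ ♗ ♘ ♖│1
  ─────────────────
  a b c d e f g h

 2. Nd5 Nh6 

  a b c d e f g h
  ─────────────────
8│♜ ♞ ♝ ♛ ♚ ♝ · ♜│8
7│♟ ♟ · ♟ ♟ ♟ ♟ ♟│7
6│· · · · · · · ♞│6
5│· · ♟ ♘ · · · ·│5
4│· · · · · · · ·│4
3│· · · · · · · ·│3
2│♙ ♙ ♙ ♙ ♙ ♙ ♙ ♙│2
1│♖ · ♗ ♕ ♔ ♗ ♘ ♖│1
  ─────────────────
  a b c d e f g h

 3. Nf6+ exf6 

  a b c d e f g h
  ─────────────────
8│♜ ♞ ♝ ♛ ♚ ♝ · ♜│8
7│♟ ♟ · ♟ · ♟ ♟ ♟│7
6│· · · · · ♟ · ♞│6
5│· · ♟ · · · · ·│5
4│· · · · · · · ·│4
3│· · · · · · · ·│3
2│♙ ♙ ♙ ♙ ♙ ♙ ♙ ♙│2
1│♖ · ♗ ♕ ♔ ♗ ♘ ♖│1
  ─────────────────
  a b c d e f g h

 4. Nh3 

  a b c d e f g h
  ─────────────────
8│♜ ♞ ♝ ♛ ♚ ♝ · ♜│8
7│♟ ♟ · ♟ · ♟ ♟ ♟│7
6│· · · · · ♟ · ♞│6
5│· · ♟ · · · · ·│5
4│· · · · · · · ·│4
3│· · · · · · · ♘│3
2│♙ ♙ ♙ ♙ ♙ ♙ ♙ ♙│2
1│♖ · ♗ ♕ ♔ ♗ · ♖│1
  ─────────────────
  a b c d e f g h


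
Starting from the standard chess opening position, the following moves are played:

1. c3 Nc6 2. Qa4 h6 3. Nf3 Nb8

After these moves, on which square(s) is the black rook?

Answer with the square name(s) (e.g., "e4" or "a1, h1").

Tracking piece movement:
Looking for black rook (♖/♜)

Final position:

  a b c d e f g h
  ─────────────────
8│♜ ♞ ♝ ♛ ♚ ♝ ♞ ♜│8
7│♟ ♟ ♟ ♟ ♟ ♟ ♟ ·│7
6│· · · · · · · ♟│6
5│· · · · · · · ·│5
4│♕ · · · · · · ·│4
3│· · ♙ · · ♘ · ·│3
2│♙ ♙ · ♙ ♙ ♙ ♙ ♙│2
1│♖ ♘ ♗ · ♔ ♗ · ♖│1
  ─────────────────
  a b c d e f g h


a8, h8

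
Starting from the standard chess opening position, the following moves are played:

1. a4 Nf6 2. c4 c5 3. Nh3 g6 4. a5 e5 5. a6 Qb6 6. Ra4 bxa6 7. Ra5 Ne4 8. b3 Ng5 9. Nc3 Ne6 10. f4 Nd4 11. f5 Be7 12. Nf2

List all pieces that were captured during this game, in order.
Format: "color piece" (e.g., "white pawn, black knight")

Tracking captures:
  bxa6: captured white pawn

white pawn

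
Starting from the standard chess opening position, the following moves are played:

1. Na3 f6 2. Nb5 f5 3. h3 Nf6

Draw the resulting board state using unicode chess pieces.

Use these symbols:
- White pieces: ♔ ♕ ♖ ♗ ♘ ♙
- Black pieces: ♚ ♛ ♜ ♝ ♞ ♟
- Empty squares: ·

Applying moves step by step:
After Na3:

♜ ♞ ♝ ♛ ♚ ♝ ♞ ♜
♟ ♟ ♟ ♟ ♟ ♟ ♟ ♟
· · · · · · · ·
· · · · · · · ·
· · · · · · · ·
♘ · · · · · · ·
♙ ♙ ♙ ♙ ♙ ♙ ♙ ♙
♖ · ♗ ♕ ♔ ♗ ♘ ♖


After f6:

♜ ♞ ♝ ♛ ♚ ♝ ♞ ♜
♟ ♟ ♟ ♟ ♟ · ♟ ♟
· · · · · ♟ · ·
· · · · · · · ·
· · · · · · · ·
♘ · · · · · · ·
♙ ♙ ♙ ♙ ♙ ♙ ♙ ♙
♖ · ♗ ♕ ♔ ♗ ♘ ♖


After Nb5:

♜ ♞ ♝ ♛ ♚ ♝ ♞ ♜
♟ ♟ ♟ ♟ ♟ · ♟ ♟
· · · · · ♟ · ·
· ♘ · · · · · ·
· · · · · · · ·
· · · · · · · ·
♙ ♙ ♙ ♙ ♙ ♙ ♙ ♙
♖ · ♗ ♕ ♔ ♗ ♘ ♖


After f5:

♜ ♞ ♝ ♛ ♚ ♝ ♞ ♜
♟ ♟ ♟ ♟ ♟ · ♟ ♟
· · · · · · · ·
· ♘ · · · ♟ · ·
· · · · · · · ·
· · · · · · · ·
♙ ♙ ♙ ♙ ♙ ♙ ♙ ♙
♖ · ♗ ♕ ♔ ♗ ♘ ♖


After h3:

♜ ♞ ♝ ♛ ♚ ♝ ♞ ♜
♟ ♟ ♟ ♟ ♟ · ♟ ♟
· · · · · · · ·
· ♘ · · · ♟ · ·
· · · · · · · ·
· · · · · · · ♙
♙ ♙ ♙ ♙ ♙ ♙ ♙ ·
♖ · ♗ ♕ ♔ ♗ ♘ ♖


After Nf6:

♜ ♞ ♝ ♛ ♚ ♝ · ♜
♟ ♟ ♟ ♟ ♟ · ♟ ♟
· · · · · ♞ · ·
· ♘ · · · ♟ · ·
· · · · · · · ·
· · · · · · · ♙
♙ ♙ ♙ ♙ ♙ ♙ ♙ ·
♖ · ♗ ♕ ♔ ♗ ♘ ♖



  a b c d e f g h
  ─────────────────
8│♜ ♞ ♝ ♛ ♚ ♝ · ♜│8
7│♟ ♟ ♟ ♟ ♟ · ♟ ♟│7
6│· · · · · ♞ · ·│6
5│· ♘ · · · ♟ · ·│5
4│· · · · · · · ·│4
3│· · · · · · · ♙│3
2│♙ ♙ ♙ ♙ ♙ ♙ ♙ ·│2
1│♖ · ♗ ♕ ♔ ♗ ♘ ♖│1
  ─────────────────
  a b c d e f g h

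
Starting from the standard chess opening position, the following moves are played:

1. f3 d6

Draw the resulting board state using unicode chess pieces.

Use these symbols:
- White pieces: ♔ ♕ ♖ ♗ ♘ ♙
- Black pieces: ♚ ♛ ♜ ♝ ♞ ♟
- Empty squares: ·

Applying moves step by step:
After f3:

♜ ♞ ♝ ♛ ♚ ♝ ♞ ♜
♟ ♟ ♟ ♟ ♟ ♟ ♟ ♟
· · · · · · · ·
· · · · · · · ·
· · · · · · · ·
· · · · · ♙ · ·
♙ ♙ ♙ ♙ ♙ · ♙ ♙
♖ ♘ ♗ ♕ ♔ ♗ ♘ ♖


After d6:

♜ ♞ ♝ ♛ ♚ ♝ ♞ ♜
♟ ♟ ♟ · ♟ ♟ ♟ ♟
· · · ♟ · · · ·
· · · · · · · ·
· · · · · · · ·
· · · · · ♙ · ·
♙ ♙ ♙ ♙ ♙ · ♙ ♙
♖ ♘ ♗ ♕ ♔ ♗ ♘ ♖



  a b c d e f g h
  ─────────────────
8│♜ ♞ ♝ ♛ ♚ ♝ ♞ ♜│8
7│♟ ♟ ♟ · ♟ ♟ ♟ ♟│7
6│· · · ♟ · · · ·│6
5│· · · · · · · ·│5
4│· · · · · · · ·│4
3│· · · · · ♙ · ·│3
2│♙ ♙ ♙ ♙ ♙ · ♙ ♙│2
1│♖ ♘ ♗ ♕ ♔ ♗ ♘ ♖│1
  ─────────────────
  a b c d e f g h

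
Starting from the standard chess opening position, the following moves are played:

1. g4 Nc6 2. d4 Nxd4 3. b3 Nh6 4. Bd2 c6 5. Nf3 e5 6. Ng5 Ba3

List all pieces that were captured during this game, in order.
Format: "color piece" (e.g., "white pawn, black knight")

Tracking captures:
  Nxd4: captured white pawn

white pawn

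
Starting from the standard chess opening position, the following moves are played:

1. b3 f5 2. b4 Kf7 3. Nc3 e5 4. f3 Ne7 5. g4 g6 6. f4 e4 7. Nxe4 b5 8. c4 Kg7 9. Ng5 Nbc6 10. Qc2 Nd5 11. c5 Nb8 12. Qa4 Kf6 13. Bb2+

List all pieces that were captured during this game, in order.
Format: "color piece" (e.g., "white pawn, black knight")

Tracking captures:
  Nxe4: captured black pawn

black pawn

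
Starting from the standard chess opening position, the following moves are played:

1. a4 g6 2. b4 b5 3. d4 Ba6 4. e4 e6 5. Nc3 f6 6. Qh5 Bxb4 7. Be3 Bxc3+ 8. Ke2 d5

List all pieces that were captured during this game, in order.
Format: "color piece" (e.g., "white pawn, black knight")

Tracking captures:
  Bxb4: captured white pawn
  Bxc3+: captured white knight

white pawn, white knight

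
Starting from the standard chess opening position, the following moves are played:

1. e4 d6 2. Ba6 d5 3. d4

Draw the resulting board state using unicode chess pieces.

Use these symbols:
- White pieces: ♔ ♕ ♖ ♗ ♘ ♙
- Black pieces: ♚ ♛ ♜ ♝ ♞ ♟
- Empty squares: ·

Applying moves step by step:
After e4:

♜ ♞ ♝ ♛ ♚ ♝ ♞ ♜
♟ ♟ ♟ ♟ ♟ ♟ ♟ ♟
· · · · · · · ·
· · · · · · · ·
· · · · ♙ · · ·
· · · · · · · ·
♙ ♙ ♙ ♙ · ♙ ♙ ♙
♖ ♘ ♗ ♕ ♔ ♗ ♘ ♖


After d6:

♜ ♞ ♝ ♛ ♚ ♝ ♞ ♜
♟ ♟ ♟ · ♟ ♟ ♟ ♟
· · · ♟ · · · ·
· · · · · · · ·
· · · · ♙ · · ·
· · · · · · · ·
♙ ♙ ♙ ♙ · ♙ ♙ ♙
♖ ♘ ♗ ♕ ♔ ♗ ♘ ♖


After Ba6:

♜ ♞ ♝ ♛ ♚ ♝ ♞ ♜
♟ ♟ ♟ · ♟ ♟ ♟ ♟
♗ · · ♟ · · · ·
· · · · · · · ·
· · · · ♙ · · ·
· · · · · · · ·
♙ ♙ ♙ ♙ · ♙ ♙ ♙
♖ ♘ ♗ ♕ ♔ · ♘ ♖


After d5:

♜ ♞ ♝ ♛ ♚ ♝ ♞ ♜
♟ ♟ ♟ · ♟ ♟ ♟ ♟
♗ · · · · · · ·
· · · ♟ · · · ·
· · · · ♙ · · ·
· · · · · · · ·
♙ ♙ ♙ ♙ · ♙ ♙ ♙
♖ ♘ ♗ ♕ ♔ · ♘ ♖


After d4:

♜ ♞ ♝ ♛ ♚ ♝ ♞ ♜
♟ ♟ ♟ · ♟ ♟ ♟ ♟
♗ · · · · · · ·
· · · ♟ · · · ·
· · · ♙ ♙ · · ·
· · · · · · · ·
♙ ♙ ♙ · · ♙ ♙ ♙
♖ ♘ ♗ ♕ ♔ · ♘ ♖



  a b c d e f g h
  ─────────────────
8│♜ ♞ ♝ ♛ ♚ ♝ ♞ ♜│8
7│♟ ♟ ♟ · ♟ ♟ ♟ ♟│7
6│♗ · · · · · · ·│6
5│· · · ♟ · · · ·│5
4│· · · ♙ ♙ · · ·│4
3│· · · · · · · ·│3
2│♙ ♙ ♙ · · ♙ ♙ ♙│2
1│♖ ♘ ♗ ♕ ♔ · ♘ ♖│1
  ─────────────────
  a b c d e f g h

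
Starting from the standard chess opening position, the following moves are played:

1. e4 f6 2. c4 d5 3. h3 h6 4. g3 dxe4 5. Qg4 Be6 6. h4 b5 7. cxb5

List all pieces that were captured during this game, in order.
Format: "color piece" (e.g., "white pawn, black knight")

Tracking captures:
  dxe4: captured white pawn
  cxb5: captured black pawn

white pawn, black pawn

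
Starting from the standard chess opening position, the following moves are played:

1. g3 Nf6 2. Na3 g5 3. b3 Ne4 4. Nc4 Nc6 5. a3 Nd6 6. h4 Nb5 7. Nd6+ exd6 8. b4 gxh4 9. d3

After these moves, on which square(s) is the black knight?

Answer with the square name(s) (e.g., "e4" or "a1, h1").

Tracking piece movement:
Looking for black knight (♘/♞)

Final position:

  a b c d e f g h
  ─────────────────
8│♜ · ♝ ♛ ♚ ♝ · ♜│8
7│♟ ♟ ♟ ♟ · ♟ · ♟│7
6│· · ♞ ♟ · · · ·│6
5│· ♞ · · · · · ·│5
4│· ♙ · · · · · ♟│4
3│♙ · · ♙ · · ♙ ·│3
2│· · ♙ · ♙ ♙ · ·│2
1│♖ · ♗ ♕ ♔ ♗ ♘ ♖│1
  ─────────────────
  a b c d e f g h


b5, c6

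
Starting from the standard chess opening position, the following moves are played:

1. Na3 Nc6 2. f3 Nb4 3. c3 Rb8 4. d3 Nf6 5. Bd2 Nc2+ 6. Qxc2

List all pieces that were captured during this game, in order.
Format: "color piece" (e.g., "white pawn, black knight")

Tracking captures:
  Qxc2: captured black knight

black knight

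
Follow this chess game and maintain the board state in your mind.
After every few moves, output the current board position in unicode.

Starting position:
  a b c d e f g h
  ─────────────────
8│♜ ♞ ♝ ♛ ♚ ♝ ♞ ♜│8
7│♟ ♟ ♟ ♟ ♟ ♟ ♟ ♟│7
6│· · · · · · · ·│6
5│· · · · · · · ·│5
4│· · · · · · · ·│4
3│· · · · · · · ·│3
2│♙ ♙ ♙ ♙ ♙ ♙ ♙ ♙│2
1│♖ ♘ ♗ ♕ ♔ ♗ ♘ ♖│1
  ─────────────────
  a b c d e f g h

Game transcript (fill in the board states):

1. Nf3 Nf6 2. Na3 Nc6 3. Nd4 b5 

  a b c d e f g h
  ─────────────────
8│♜ · ♝ ♛ ♚ ♝ · ♜│8
7│♟ · ♟ ♟ ♟ ♟ ♟ ♟│7
6│· · ♞ · · ♞ · ·│6
5│· ♟ · · · · · ·│5
4│· · · ♘ · · · ·│4
3│♘ · · · · · · ·│3
2│♙ ♙ ♙ ♙ ♙ ♙ ♙ ♙│2
1│♖ · ♗ ♕ ♔ ♗ · ♖│1
  ─────────────────
  a b c d e f g h

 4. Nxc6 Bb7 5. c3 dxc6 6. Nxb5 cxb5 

  a b c d e f g h
  ─────────────────
8│♜ · · ♛ ♚ ♝ · ♜│8
7│♟ ♝ ♟ · ♟ ♟ ♟ ♟│7
6│· · · · · ♞ · ·│6
5│· ♟ · · · · · ·│5
4│· · · · · · · ·│4
3│· · ♙ · · · · ·│3
2│♙ ♙ · ♙ ♙ ♙ ♙ ♙│2
1│♖ · ♗ ♕ ♔ ♗ · ♖│1
  ─────────────────
  a b c d e f g h

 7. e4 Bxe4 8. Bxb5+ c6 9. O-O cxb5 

  a b c d e f g h
  ─────────────────
8│♜ · · ♛ ♚ ♝ · ♜│8
7│♟ · · · ♟ ♟ ♟ ♟│7
6│· · · · · ♞ · ·│6
5│· ♟ · · · · · ·│5
4│· · · · ♝ · · ·│4
3│· · ♙ · · · · ·│3
2│♙ ♙ · ♙ · ♙ ♙ ♙│2
1│♖ · ♗ ♕ · ♖ ♔ ·│1
  ─────────────────
  a b c d e f g h

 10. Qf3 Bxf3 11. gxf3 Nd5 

  a b c d e f g h
  ─────────────────
8│♜ · · ♛ ♚ ♝ · ♜│8
7│♟ · · · ♟ ♟ ♟ ♟│7
6│· · · · · · · ·│6
5│· ♟ · ♞ · · · ·│5
4│· · · · · · · ·│4
3│· · ♙ · · ♙ · ·│3
2│♙ ♙ · ♙ · ♙ · ♙│2
1│♖ · ♗ · · ♖ ♔ ·│1
  ─────────────────
  a b c d e f g h


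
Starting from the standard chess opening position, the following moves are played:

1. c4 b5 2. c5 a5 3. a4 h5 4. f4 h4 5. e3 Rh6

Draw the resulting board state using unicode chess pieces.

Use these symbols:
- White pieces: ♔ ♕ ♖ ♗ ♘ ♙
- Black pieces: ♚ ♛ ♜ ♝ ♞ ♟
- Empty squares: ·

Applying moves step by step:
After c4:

♜ ♞ ♝ ♛ ♚ ♝ ♞ ♜
♟ ♟ ♟ ♟ ♟ ♟ ♟ ♟
· · · · · · · ·
· · · · · · · ·
· · ♙ · · · · ·
· · · · · · · ·
♙ ♙ · ♙ ♙ ♙ ♙ ♙
♖ ♘ ♗ ♕ ♔ ♗ ♘ ♖


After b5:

♜ ♞ ♝ ♛ ♚ ♝ ♞ ♜
♟ · ♟ ♟ ♟ ♟ ♟ ♟
· · · · · · · ·
· ♟ · · · · · ·
· · ♙ · · · · ·
· · · · · · · ·
♙ ♙ · ♙ ♙ ♙ ♙ ♙
♖ ♘ ♗ ♕ ♔ ♗ ♘ ♖


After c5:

♜ ♞ ♝ ♛ ♚ ♝ ♞ ♜
♟ · ♟ ♟ ♟ ♟ ♟ ♟
· · · · · · · ·
· ♟ ♙ · · · · ·
· · · · · · · ·
· · · · · · · ·
♙ ♙ · ♙ ♙ ♙ ♙ ♙
♖ ♘ ♗ ♕ ♔ ♗ ♘ ♖


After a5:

♜ ♞ ♝ ♛ ♚ ♝ ♞ ♜
· · ♟ ♟ ♟ ♟ ♟ ♟
· · · · · · · ·
♟ ♟ ♙ · · · · ·
· · · · · · · ·
· · · · · · · ·
♙ ♙ · ♙ ♙ ♙ ♙ ♙
♖ ♘ ♗ ♕ ♔ ♗ ♘ ♖


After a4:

♜ ♞ ♝ ♛ ♚ ♝ ♞ ♜
· · ♟ ♟ ♟ ♟ ♟ ♟
· · · · · · · ·
♟ ♟ ♙ · · · · ·
♙ · · · · · · ·
· · · · · · · ·
· ♙ · ♙ ♙ ♙ ♙ ♙
♖ ♘ ♗ ♕ ♔ ♗ ♘ ♖


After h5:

♜ ♞ ♝ ♛ ♚ ♝ ♞ ♜
· · ♟ ♟ ♟ ♟ ♟ ·
· · · · · · · ·
♟ ♟ ♙ · · · · ♟
♙ · · · · · · ·
· · · · · · · ·
· ♙ · ♙ ♙ ♙ ♙ ♙
♖ ♘ ♗ ♕ ♔ ♗ ♘ ♖


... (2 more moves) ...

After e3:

♜ ♞ ♝ ♛ ♚ ♝ ♞ ♜
· · ♟ ♟ ♟ ♟ ♟ ·
· · · · · · · ·
♟ ♟ ♙ · · · · ·
♙ · · · · ♙ · ♟
· · · · ♙ · · ·
· ♙ · ♙ · · ♙ ♙
♖ ♘ ♗ ♕ ♔ ♗ ♘ ♖


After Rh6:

♜ ♞ ♝ ♛ ♚ ♝ ♞ ·
· · ♟ ♟ ♟ ♟ ♟ ·
· · · · · · · ♜
♟ ♟ ♙ · · · · ·
♙ · · · · ♙ · ♟
· · · · ♙ · · ·
· ♙ · ♙ · · ♙ ♙
♖ ♘ ♗ ♕ ♔ ♗ ♘ ♖



  a b c d e f g h
  ─────────────────
8│♜ ♞ ♝ ♛ ♚ ♝ ♞ ·│8
7│· · ♟ ♟ ♟ ♟ ♟ ·│7
6│· · · · · · · ♜│6
5│♟ ♟ ♙ · · · · ·│5
4│♙ · · · · ♙ · ♟│4
3│· · · · ♙ · · ·│3
2│· ♙ · ♙ · · ♙ ♙│2
1│♖ ♘ ♗ ♕ ♔ ♗ ♘ ♖│1
  ─────────────────
  a b c d e f g h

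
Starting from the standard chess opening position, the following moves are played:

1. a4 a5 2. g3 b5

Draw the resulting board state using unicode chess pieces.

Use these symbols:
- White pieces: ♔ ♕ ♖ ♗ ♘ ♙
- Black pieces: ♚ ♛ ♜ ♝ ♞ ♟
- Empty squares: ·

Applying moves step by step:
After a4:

♜ ♞ ♝ ♛ ♚ ♝ ♞ ♜
♟ ♟ ♟ ♟ ♟ ♟ ♟ ♟
· · · · · · · ·
· · · · · · · ·
♙ · · · · · · ·
· · · · · · · ·
· ♙ ♙ ♙ ♙ ♙ ♙ ♙
♖ ♘ ♗ ♕ ♔ ♗ ♘ ♖


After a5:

♜ ♞ ♝ ♛ ♚ ♝ ♞ ♜
· ♟ ♟ ♟ ♟ ♟ ♟ ♟
· · · · · · · ·
♟ · · · · · · ·
♙ · · · · · · ·
· · · · · · · ·
· ♙ ♙ ♙ ♙ ♙ ♙ ♙
♖ ♘ ♗ ♕ ♔ ♗ ♘ ♖


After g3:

♜ ♞ ♝ ♛ ♚ ♝ ♞ ♜
· ♟ ♟ ♟ ♟ ♟ ♟ ♟
· · · · · · · ·
♟ · · · · · · ·
♙ · · · · · · ·
· · · · · · ♙ ·
· ♙ ♙ ♙ ♙ ♙ · ♙
♖ ♘ ♗ ♕ ♔ ♗ ♘ ♖


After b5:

♜ ♞ ♝ ♛ ♚ ♝ ♞ ♜
· · ♟ ♟ ♟ ♟ ♟ ♟
· · · · · · · ·
♟ ♟ · · · · · ·
♙ · · · · · · ·
· · · · · · ♙ ·
· ♙ ♙ ♙ ♙ ♙ · ♙
♖ ♘ ♗ ♕ ♔ ♗ ♘ ♖



  a b c d e f g h
  ─────────────────
8│♜ ♞ ♝ ♛ ♚ ♝ ♞ ♜│8
7│· · ♟ ♟ ♟ ♟ ♟ ♟│7
6│· · · · · · · ·│6
5│♟ ♟ · · · · · ·│5
4│♙ · · · · · · ·│4
3│· · · · · · ♙ ·│3
2│· ♙ ♙ ♙ ♙ ♙ · ♙│2
1│♖ ♘ ♗ ♕ ♔ ♗ ♘ ♖│1
  ─────────────────
  a b c d e f g h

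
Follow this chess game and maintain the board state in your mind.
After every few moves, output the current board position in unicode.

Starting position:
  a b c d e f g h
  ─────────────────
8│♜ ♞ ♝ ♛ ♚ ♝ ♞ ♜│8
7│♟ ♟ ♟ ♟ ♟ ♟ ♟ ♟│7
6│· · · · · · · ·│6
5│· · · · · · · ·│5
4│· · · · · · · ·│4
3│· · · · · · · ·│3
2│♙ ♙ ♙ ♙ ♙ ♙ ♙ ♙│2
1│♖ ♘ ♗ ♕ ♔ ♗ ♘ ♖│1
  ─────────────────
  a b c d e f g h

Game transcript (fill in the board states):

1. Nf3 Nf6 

  a b c d e f g h
  ─────────────────
8│♜ ♞ ♝ ♛ ♚ ♝ · ♜│8
7│♟ ♟ ♟ ♟ ♟ ♟ ♟ ♟│7
6│· · · · · ♞ · ·│6
5│· · · · · · · ·│5
4│· · · · · · · ·│4
3│· · · · · ♘ · ·│3
2│♙ ♙ ♙ ♙ ♙ ♙ ♙ ♙│2
1│♖ ♘ ♗ ♕ ♔ ♗ · ♖│1
  ─────────────────
  a b c d e f g h

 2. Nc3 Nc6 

  a b c d e f g h
  ─────────────────
8│♜ · ♝ ♛ ♚ ♝ · ♜│8
7│♟ ♟ ♟ ♟ ♟ ♟ ♟ ♟│7
6│· · ♞ · · ♞ · ·│6
5│· · · · · · · ·│5
4│· · · · · · · ·│4
3│· · ♘ · · ♘ · ·│3
2│♙ ♙ ♙ ♙ ♙ ♙ ♙ ♙│2
1│♖ · ♗ ♕ ♔ ♗ · ♖│1
  ─────────────────
  a b c d e f g h

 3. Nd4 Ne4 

  a b c d e f g h
  ─────────────────
8│♜ · ♝ ♛ ♚ ♝ · ♜│8
7│♟ ♟ ♟ ♟ ♟ ♟ ♟ ♟│7
6│· · ♞ · · · · ·│6
5│· · · · · · · ·│5
4│· · · ♘ ♞ · · ·│4
3│· · ♘ · · · · ·│3
2│♙ ♙ ♙ ♙ ♙ ♙ ♙ ♙│2
1│♖ · ♗ ♕ ♔ ♗ · ♖│1
  ─────────────────
  a b c d e f g h

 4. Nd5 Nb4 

  a b c d e f g h
  ─────────────────
8│♜ · ♝ ♛ ♚ ♝ · ♜│8
7│♟ ♟ ♟ ♟ ♟ ♟ ♟ ♟│7
6│· · · · · · · ·│6
5│· · · ♘ · · · ·│5
4│· ♞ · ♘ ♞ · · ·│4
3│· · · · · · · ·│3
2│♙ ♙ ♙ ♙ ♙ ♙ ♙ ♙│2
1│♖ · ♗ ♕ ♔ ♗ · ♖│1
  ─────────────────
  a b c d e f g h



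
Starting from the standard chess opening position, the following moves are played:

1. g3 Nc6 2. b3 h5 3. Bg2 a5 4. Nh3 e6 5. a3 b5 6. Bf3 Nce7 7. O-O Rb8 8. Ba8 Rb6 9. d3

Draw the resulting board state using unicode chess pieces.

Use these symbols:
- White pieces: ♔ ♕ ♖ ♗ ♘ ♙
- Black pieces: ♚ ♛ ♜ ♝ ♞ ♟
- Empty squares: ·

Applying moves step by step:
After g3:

♜ ♞ ♝ ♛ ♚ ♝ ♞ ♜
♟ ♟ ♟ ♟ ♟ ♟ ♟ ♟
· · · · · · · ·
· · · · · · · ·
· · · · · · · ·
· · · · · · ♙ ·
♙ ♙ ♙ ♙ ♙ ♙ · ♙
♖ ♘ ♗ ♕ ♔ ♗ ♘ ♖


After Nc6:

♜ · ♝ ♛ ♚ ♝ ♞ ♜
♟ ♟ ♟ ♟ ♟ ♟ ♟ ♟
· · ♞ · · · · ·
· · · · · · · ·
· · · · · · · ·
· · · · · · ♙ ·
♙ ♙ ♙ ♙ ♙ ♙ · ♙
♖ ♘ ♗ ♕ ♔ ♗ ♘ ♖


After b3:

♜ · ♝ ♛ ♚ ♝ ♞ ♜
♟ ♟ ♟ ♟ ♟ ♟ ♟ ♟
· · ♞ · · · · ·
· · · · · · · ·
· · · · · · · ·
· ♙ · · · · ♙ ·
♙ · ♙ ♙ ♙ ♙ · ♙
♖ ♘ ♗ ♕ ♔ ♗ ♘ ♖


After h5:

♜ · ♝ ♛ ♚ ♝ ♞ ♜
♟ ♟ ♟ ♟ ♟ ♟ ♟ ·
· · ♞ · · · · ·
· · · · · · · ♟
· · · · · · · ·
· ♙ · · · · ♙ ·
♙ · ♙ ♙ ♙ ♙ · ♙
♖ ♘ ♗ ♕ ♔ ♗ ♘ ♖


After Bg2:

♜ · ♝ ♛ ♚ ♝ ♞ ♜
♟ ♟ ♟ ♟ ♟ ♟ ♟ ·
· · ♞ · · · · ·
· · · · · · · ♟
· · · · · · · ·
· ♙ · · · · ♙ ·
♙ · ♙ ♙ ♙ ♙ ♗ ♙
♖ ♘ ♗ ♕ ♔ · ♘ ♖


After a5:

♜ · ♝ ♛ ♚ ♝ ♞ ♜
· ♟ ♟ ♟ ♟ ♟ ♟ ·
· · ♞ · · · · ·
♟ · · · · · · ♟
· · · · · · · ·
· ♙ · · · · ♙ ·
♙ · ♙ ♙ ♙ ♙ ♗ ♙
♖ ♘ ♗ ♕ ♔ · ♘ ♖


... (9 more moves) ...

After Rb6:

♗ · ♝ ♛ ♚ ♝ ♞ ♜
· · ♟ ♟ ♞ ♟ ♟ ·
· ♜ · · ♟ · · ·
♟ ♟ · · · · · ♟
· · · · · · · ·
♙ ♙ · · · · ♙ ♘
· · ♙ ♙ ♙ ♙ · ♙
♖ ♘ ♗ ♕ · ♖ ♔ ·


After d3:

♗ · ♝ ♛ ♚ ♝ ♞ ♜
· · ♟ ♟ ♞ ♟ ♟ ·
· ♜ · · ♟ · · ·
♟ ♟ · · · · · ♟
· · · · · · · ·
♙ ♙ · ♙ · · ♙ ♘
· · ♙ · ♙ ♙ · ♙
♖ ♘ ♗ ♕ · ♖ ♔ ·



  a b c d e f g h
  ─────────────────
8│♗ · ♝ ♛ ♚ ♝ ♞ ♜│8
7│· · ♟ ♟ ♞ ♟ ♟ ·│7
6│· ♜ · · ♟ · · ·│6
5│♟ ♟ · · · · · ♟│5
4│· · · · · · · ·│4
3│♙ ♙ · ♙ · · ♙ ♘│3
2│· · ♙ · ♙ ♙ · ♙│2
1│♖ ♘ ♗ ♕ · ♖ ♔ ·│1
  ─────────────────
  a b c d e f g h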